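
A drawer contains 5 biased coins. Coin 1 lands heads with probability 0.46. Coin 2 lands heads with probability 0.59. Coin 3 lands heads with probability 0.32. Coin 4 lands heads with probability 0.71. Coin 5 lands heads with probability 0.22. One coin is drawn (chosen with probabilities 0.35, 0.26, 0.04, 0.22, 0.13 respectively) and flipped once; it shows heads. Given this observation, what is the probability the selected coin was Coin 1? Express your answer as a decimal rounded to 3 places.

Tabulate prior·likelihood by source: [1] prior 0.35, lik 0.46, product 0.1610; [2] prior 0.26, lik 0.59, product 0.1534; [3] prior 0.04, lik 0.32, product 0.01280; [4] prior 0.22, lik 0.71, product 0.1562; [5] prior 0.13, lik 0.22, product 0.02860.
Normalizing constant = 0.51200; the posterior for Coin 1 is its product over the sum, 0.1610/0.51200 = 0.314.

Posterior probability ≈ 0.314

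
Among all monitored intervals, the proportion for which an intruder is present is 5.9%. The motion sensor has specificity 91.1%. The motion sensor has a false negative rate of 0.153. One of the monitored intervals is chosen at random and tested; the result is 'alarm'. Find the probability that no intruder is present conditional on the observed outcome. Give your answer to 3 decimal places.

Let H be the event that an intruder is present. P(H) = 0.059, so P(¬H) = 0.941. With E the 'alarm' result, P(E|H) = 0.847 and P(E|¬H) = 0.089.
P(E) = 0.847·0.059 + 0.089·0.941 = 0.049973 + 0.083749 = 0.13372.
By Bayes' theorem, P(H|E) = 0.049973 / 0.13372 = 0.374. Hence P(¬H|E) = 1 − 0.374 = 0.626.

P(¬H | E) ≈ 0.626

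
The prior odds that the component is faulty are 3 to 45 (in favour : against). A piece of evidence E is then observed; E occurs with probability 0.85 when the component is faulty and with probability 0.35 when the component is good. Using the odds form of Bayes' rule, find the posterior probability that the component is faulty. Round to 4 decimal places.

Posterior probability ≈ 0.1393

Prior odds = 3/45 = 0.066667. In log-odds, ln(0.066667) = -2.7081.
Add log likelihood ratio: ln(2.4286) = 0.88730.
Posterior log-odds = -1.8207, so posterior odds = exp(-1.8207) = 0.16190. Converting, P(H|E) = 0.16190/1.1619 = 0.1393.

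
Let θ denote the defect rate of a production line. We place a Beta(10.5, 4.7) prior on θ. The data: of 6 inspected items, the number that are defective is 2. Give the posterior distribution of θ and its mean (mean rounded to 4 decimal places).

Observing 2 successes and 4 failures updates Beta(10.5, 4.7) by adding the success and failure counts to the two shape parameters: α = 10.5+2 = 12.5, β = 4.7+4 = 8.7.
Posterior mean = α/(α+β) = 12.5/21.2 = 0.5896.

Posterior: Beta(12.5, 8.7); mean ≈ 0.5896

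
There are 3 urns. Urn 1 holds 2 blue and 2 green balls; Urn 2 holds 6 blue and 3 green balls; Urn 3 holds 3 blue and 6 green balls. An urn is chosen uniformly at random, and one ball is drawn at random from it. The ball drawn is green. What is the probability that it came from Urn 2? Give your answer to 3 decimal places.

Posterior probability ≈ 0.222

P(green|Urn 1) = 0.5; P(green|Urn 2) = 0.3333; P(green|Urn 3) = 0.6667.
Prior × likelihood for each source: 0.333333·0.5=0.1667, 0.333333·0.3333=0.1111, 0.333333·0.6667=0.2222. Summing gives P(green) = 0.50000.
P(Urn 2 | green) = 0.1111 / 0.50000 = 0.222.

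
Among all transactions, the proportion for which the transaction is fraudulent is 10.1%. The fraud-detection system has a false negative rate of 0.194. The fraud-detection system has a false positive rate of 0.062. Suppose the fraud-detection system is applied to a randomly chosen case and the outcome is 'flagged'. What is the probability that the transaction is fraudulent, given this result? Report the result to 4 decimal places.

P(H | E) ≈ 0.5936

Let H be the event that the transaction is fraudulent. P(H) = 0.101, so P(¬H) = 0.899. With E the 'flagged' result, P(E|H) = 0.806 and P(E|¬H) = 0.062.
P(E) = 0.806·0.101 + 0.062·0.899 = 0.081406 + 0.055738 = 0.13714.
By Bayes' theorem, P(H|E) = 0.081406 / 0.13714 = 0.5936.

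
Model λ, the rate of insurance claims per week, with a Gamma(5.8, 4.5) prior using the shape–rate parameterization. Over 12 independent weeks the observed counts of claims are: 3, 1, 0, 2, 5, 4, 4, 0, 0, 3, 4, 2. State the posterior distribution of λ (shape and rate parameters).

The Poisson likelihood adds the total count to the shape and the number of exposure periods to the rate. Here ∑xᵢ = 28 and n = 12, so shape 5.8→33.8 and rate 4.5→16.5.

Posterior: Gamma(shape=33.8, rate=16.5)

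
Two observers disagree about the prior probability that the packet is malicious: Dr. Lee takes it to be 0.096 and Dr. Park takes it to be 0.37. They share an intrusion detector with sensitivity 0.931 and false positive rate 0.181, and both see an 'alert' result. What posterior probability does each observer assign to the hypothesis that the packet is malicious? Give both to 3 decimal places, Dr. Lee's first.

Dr. Lee: 0.353; Dr. Park: 0.751

P('+'|H) = 0.931, P('+'|¬H) = 0.181.
Dr. Lee: numerator 0.931·0.096 = 0.089376; evidence = 0.089376+0.181·0.904 = 0.25300; posterior = 0.353.
Dr. Park: numerator 0.931·0.37 = 0.34447; evidence = 0.34447+0.181·0.63 = 0.45850; posterior = 0.751.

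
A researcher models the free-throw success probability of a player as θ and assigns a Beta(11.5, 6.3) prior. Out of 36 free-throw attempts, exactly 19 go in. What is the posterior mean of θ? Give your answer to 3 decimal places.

Observing 19 successes and 17 failures updates Beta(11.5, 6.3) by adding the success and failure counts to the two shape parameters: α = 11.5+19 = 30.5, β = 6.3+17 = 23.3.
E[θ | data] = 30.5/(30.5+23.3) = 0.567.

Posterior mean ≈ 0.567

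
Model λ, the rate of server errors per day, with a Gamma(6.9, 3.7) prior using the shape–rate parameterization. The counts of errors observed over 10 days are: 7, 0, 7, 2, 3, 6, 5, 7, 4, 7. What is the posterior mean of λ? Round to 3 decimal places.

Total count ∑xᵢ = 48 over n = 10 days.
Gamma is conjugate to the Poisson likelihood: posterior is Gamma(shape = 6.9+48 = 54.9, rate = 3.7+10 = 13.7).
E[λ | data] = 54.9/13.7 = 4.007.

Posterior mean ≈ 4.007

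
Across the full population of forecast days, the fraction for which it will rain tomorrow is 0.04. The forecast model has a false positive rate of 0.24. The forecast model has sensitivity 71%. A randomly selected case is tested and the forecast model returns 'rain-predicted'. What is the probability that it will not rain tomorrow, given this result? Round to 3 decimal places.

P(¬H | E) ≈ 0.890

Let H be the event that it will rain tomorrow. P(H) = 0.04, so P(¬H) = 0.96. With E the 'rain-predicted' result, P(E|H) = 0.71 and P(E|¬H) = 0.24.
P(E) = 0.71·0.04 + 0.24·0.96 = 0.028400 + 0.23040 = 0.25880.
By Bayes' theorem, P(H|E) = 0.028400 / 0.25880 = 0.110. Hence P(¬H|E) = 1 − 0.110 = 0.890.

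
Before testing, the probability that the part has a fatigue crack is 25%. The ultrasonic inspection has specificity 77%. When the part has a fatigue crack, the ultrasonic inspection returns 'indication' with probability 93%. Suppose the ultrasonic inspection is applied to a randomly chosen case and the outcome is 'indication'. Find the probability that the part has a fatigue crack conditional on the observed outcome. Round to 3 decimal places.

Let H be the event that the part has a fatigue crack. P(H) = 0.25, so P(¬H) = 0.75. With E the 'indication' result, P(E|H) = 0.93 and P(E|¬H) = 0.23.
P(E) = 0.93·0.25 + 0.23·0.75 = 0.23250 + 0.17250 = 0.40500.
By Bayes' theorem, P(H|E) = 0.23250 / 0.40500 = 0.574.

P(H | E) ≈ 0.574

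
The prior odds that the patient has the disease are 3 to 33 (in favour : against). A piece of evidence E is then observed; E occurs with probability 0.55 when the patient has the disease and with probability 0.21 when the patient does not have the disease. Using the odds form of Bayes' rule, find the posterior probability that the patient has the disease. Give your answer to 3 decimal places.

Posterior probability ≈ 0.192

Prior odds = 3/33 = 0.090909.
Likelihood ratio for E = 0.55/0.21 = 2.6190.
Posterior odds = prior odds × LR = 0.23810.
Posterior probability = odds/(1+odds) = 0.23810/1.2381 = 0.192.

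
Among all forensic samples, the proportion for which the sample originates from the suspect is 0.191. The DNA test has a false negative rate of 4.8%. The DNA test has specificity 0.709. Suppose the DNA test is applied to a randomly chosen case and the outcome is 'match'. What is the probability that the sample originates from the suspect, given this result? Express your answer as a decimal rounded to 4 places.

Let H be the event that the sample originates from the suspect. P(H) = 0.191, so P(¬H) = 0.809. With E the 'match' result, P(E|H) = 0.952 and P(E|¬H) = 0.291.
P(E) = 0.952·0.191 + 0.291·0.809 = 0.18183 + 0.23542 = 0.41725.
By Bayes' theorem, P(H|E) = 0.18183 / 0.41725 = 0.4358.

P(H | E) ≈ 0.4358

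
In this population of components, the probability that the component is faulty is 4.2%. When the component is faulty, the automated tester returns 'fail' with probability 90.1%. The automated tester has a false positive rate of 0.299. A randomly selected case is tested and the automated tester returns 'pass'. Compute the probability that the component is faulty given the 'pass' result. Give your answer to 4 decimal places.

P(H | E) ≈ 0.0062

Write H for 'the component is faulty'. Prior odds H:¬H = 0.042/0.958 = 0.043841. For the 'pass' outcome, the likelihood ratio is 0.099/0.701 = 0.14123.
Posterior odds = 0.043841 × 0.14123 = 0.0061916, so P(H|E) = 0.0061916/(1+0.0061916) = 0.0062.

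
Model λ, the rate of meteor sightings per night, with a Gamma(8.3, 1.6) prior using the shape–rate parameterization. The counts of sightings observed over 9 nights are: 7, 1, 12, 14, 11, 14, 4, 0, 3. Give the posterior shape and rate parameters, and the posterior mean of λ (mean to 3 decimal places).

Total count ∑xᵢ = 66 over n = 9 nights.
Gamma is conjugate to the Poisson likelihood: posterior is Gamma(shape = 8.3+66 = 74.3, rate = 1.6+9 = 10.6).
Posterior mean = shape/rate = 74.3/10.6 = 7.009.

Posterior: Gamma(shape=74.3, rate=10.6); mean ≈ 7.009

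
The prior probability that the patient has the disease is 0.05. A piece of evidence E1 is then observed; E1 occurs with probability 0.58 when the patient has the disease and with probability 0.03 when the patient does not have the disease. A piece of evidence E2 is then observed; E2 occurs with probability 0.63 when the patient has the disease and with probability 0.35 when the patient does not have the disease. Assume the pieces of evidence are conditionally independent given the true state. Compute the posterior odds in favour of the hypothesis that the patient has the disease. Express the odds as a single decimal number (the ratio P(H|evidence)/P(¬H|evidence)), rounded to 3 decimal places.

Posterior odds ≈ 1.832

Prior odds = 0.05/(1−0.05) = 0.052632.
Likelihood ratio for E1 = 0.58/0.03 = 19.333.
Likelihood ratio for E2 = 0.63/0.35 = 1.8000.
Posterior odds = prior odds × LR₁ × LR₂ = 1.8316.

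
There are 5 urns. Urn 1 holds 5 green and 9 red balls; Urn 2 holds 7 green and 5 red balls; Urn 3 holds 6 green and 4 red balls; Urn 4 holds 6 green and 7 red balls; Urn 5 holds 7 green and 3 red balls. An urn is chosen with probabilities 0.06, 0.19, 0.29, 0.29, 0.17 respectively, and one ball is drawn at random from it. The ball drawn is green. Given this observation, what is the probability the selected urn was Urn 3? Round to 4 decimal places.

Posterior probability ≈ 0.3112

Tabulate prior·likelihood by source: [1] prior 0.06, lik 0.3571, product 0.02143; [2] prior 0.19, lik 0.5833, product 0.1108; [3] prior 0.29, lik 0.6, product 0.1740; [4] prior 0.29, lik 0.4615, product 0.1338; [5] prior 0.17, lik 0.7, product 0.1190.
Normalizing constant = 0.55911; the posterior for Urn 3 is its product over the sum, 0.1740/0.55911 = 0.3112.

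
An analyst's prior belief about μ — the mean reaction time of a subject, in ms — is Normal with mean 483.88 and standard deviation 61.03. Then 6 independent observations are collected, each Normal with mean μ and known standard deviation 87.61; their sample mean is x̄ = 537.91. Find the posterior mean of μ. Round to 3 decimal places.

Posterior mean ≈ 524.097

Prior precision 1/τ₀² = 1/61.03² = 0.00026848; data precision n/σ² = 6/87.61² = 0.00078171.
Posterior precision = 0.00026848 + 0.00078171 = 0.00105019.
Posterior mean = (0.00026848·483.88 + 0.00078171·537.91) / 0.00105019 = 524.097.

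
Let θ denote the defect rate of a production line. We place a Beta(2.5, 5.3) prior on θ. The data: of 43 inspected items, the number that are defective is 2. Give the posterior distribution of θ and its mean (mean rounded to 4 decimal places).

Observing 2 successes and 41 failures updates Beta(2.5, 5.3) by adding the success and failure counts to the two shape parameters: α = 2.5+2 = 4.5, β = 5.3+41 = 46.3.
Posterior mean = α/(α+β) = 4.5/50.8 = 0.0886.

Posterior: Beta(4.5, 46.3); mean ≈ 0.0886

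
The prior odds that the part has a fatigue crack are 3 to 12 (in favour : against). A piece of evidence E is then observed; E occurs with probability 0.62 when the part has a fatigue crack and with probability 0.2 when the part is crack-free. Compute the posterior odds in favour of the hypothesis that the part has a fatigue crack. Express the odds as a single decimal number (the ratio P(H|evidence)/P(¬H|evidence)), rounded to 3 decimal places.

Prior odds = 3/12 = 0.25000.
Likelihood ratio for E = 0.62/0.2 = 3.1000.
Posterior odds = prior odds × LR = 0.77500.

Posterior odds ≈ 0.775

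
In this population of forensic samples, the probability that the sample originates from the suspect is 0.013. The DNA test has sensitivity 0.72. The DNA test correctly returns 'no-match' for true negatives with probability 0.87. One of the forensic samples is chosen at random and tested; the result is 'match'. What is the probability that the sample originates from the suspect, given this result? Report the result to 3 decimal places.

Let H be the event that the sample originates from the suspect. P(H) = 0.013, so P(¬H) = 0.987. With E the 'match' result, P(E|H) = 0.72 and P(E|¬H) = 0.13.
P(E) = 0.72·0.013 + 0.13·0.987 = 0.0093600 + 0.12831 = 0.13767.
By Bayes' theorem, P(H|E) = 0.0093600 / 0.13767 = 0.068.

P(H | E) ≈ 0.068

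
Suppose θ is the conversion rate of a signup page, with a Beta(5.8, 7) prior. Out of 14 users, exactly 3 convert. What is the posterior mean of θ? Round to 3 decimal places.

The binomial likelihood is conjugate to the Beta prior: with 3 successes and 11 failures, the posterior is Beta(5.8+3, 7+11) = Beta(8.8, 18).
E[θ | data] = 8.8/(8.8+18) = 0.328.

Posterior mean ≈ 0.328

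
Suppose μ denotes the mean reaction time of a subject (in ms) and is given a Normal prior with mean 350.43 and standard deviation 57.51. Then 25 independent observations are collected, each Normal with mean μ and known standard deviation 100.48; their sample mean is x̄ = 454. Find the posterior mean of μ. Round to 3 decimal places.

With known σ, the Normal prior is conjugate. Weight on the data is w = (n/σ²)/(n/σ² + 1/τ₀²) = 0.00247617/(0.00247617+0.00030235) = 0.89118.
Posterior mean = w·x̄ + (1−w)·μ₀ = 0.89118·454 + 0.10882·350.43 = 442.730.

Posterior mean ≈ 442.730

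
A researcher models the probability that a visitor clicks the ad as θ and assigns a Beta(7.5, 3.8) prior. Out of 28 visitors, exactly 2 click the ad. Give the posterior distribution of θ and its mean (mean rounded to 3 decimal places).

Observing 2 successes and 26 failures updates Beta(7.5, 3.8) by adding the success and failure counts to the two shape parameters: α = 7.5+2 = 9.5, β = 3.8+26 = 29.8.
E[θ | data] = 9.5/(9.5+29.8) = 0.242.

Posterior: Beta(9.5, 29.8); mean ≈ 0.242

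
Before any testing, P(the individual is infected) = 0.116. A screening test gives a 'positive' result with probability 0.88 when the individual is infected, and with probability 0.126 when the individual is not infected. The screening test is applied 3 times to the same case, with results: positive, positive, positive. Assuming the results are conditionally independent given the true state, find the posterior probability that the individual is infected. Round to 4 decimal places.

With H the event that the individual is infected, the joint likelihood of the observed sequence is P(data|H) = 0.88·0.88·0.88 = 0.68147 and P(data|¬H) = 0.126·0.126·0.126 = 0.0020004.
Bayes: P(H|data) = 0.116·0.68147 / (0.116·0.68147 + 0.884·0.0020004) = 0.079051/0.080819 = 0.9781.

Posterior P(H) ≈ 0.9781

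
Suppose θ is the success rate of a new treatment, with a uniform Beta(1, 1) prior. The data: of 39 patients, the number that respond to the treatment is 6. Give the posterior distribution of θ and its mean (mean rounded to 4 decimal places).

Posterior: Beta(7, 34); mean ≈ 0.1707

The binomial likelihood is conjugate to the Beta prior: with 6 successes and 33 failures, the posterior is Beta(1+6, 1+33) = Beta(7, 34).
E[θ | data] = 7/(7+34) = 0.1707.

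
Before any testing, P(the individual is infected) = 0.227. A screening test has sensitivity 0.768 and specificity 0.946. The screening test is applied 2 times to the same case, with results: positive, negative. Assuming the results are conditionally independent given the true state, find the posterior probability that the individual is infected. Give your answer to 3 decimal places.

With H the event that the individual is infected, the joint likelihood of the observed sequence is P(data|H) = 0.768·0.232 = 0.17818 and P(data|¬H) = 0.054·0.946 = 0.051084.
Bayes: P(H|data) = 0.227·0.17818 / (0.227·0.17818 + 0.773·0.051084) = 0.040446/0.079934 = 0.5060.

Posterior P(H) ≈ 0.506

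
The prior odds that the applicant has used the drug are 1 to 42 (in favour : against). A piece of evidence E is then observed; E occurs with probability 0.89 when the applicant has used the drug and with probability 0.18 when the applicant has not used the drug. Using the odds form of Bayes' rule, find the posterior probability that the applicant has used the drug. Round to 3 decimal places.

Prior odds = 1/42 = 0.023810.
Likelihood ratio for E = 0.89/0.18 = 4.9444.
Posterior odds = prior odds × LR = 0.11772.
Posterior probability = odds/(1+odds) = 0.11772/1.1177 = 0.105.

Posterior probability ≈ 0.105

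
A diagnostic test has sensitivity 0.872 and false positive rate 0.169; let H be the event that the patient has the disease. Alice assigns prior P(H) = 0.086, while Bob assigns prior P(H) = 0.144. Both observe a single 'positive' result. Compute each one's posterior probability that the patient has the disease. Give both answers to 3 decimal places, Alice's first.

Alice: 0.327; Bob: 0.465

P('+'|H) = 0.872, P('+'|¬H) = 0.169.
Alice: numerator 0.872·0.086 = 0.074992; evidence = 0.074992+0.169·0.914 = 0.22946; posterior = 0.327.
Bob: numerator 0.872·0.144 = 0.12557; evidence = 0.12557+0.169·0.856 = 0.27023; posterior = 0.465.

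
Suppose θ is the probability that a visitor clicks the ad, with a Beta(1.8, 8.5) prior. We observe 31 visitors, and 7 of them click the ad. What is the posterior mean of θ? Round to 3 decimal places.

Posterior mean ≈ 0.213

Observing 7 successes and 24 failures updates Beta(1.8, 8.5) by adding the success and failure counts to the two shape parameters: α = 1.8+7 = 8.8, β = 8.5+24 = 32.5.
Posterior mean = α/(α+β) = 8.8/41.3 = 0.213.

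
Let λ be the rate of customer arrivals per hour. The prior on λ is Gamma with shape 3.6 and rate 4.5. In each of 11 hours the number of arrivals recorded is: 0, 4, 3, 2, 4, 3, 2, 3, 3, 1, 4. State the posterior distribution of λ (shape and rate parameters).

Total count ∑xᵢ = 29 over n = 11 hours.
Gamma is conjugate to the Poisson likelihood: posterior is Gamma(shape = 3.6+29 = 32.6, rate = 4.5+11 = 15.5).

Posterior: Gamma(shape=32.6, rate=15.5)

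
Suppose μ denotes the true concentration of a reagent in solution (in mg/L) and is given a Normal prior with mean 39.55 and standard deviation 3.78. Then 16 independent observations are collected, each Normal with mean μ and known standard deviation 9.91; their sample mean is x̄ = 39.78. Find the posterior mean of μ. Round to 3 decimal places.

With known σ, the Normal prior is conjugate. Weight on the data is w = (n/σ²)/(n/σ² + 1/τ₀²) = 0.162919/(0.162919+0.0699868) = 0.69951.
Posterior mean = w·x̄ + (1−w)·μ₀ = 0.69951·39.78 + 0.30049·39.55 = 39.711.

Posterior mean ≈ 39.711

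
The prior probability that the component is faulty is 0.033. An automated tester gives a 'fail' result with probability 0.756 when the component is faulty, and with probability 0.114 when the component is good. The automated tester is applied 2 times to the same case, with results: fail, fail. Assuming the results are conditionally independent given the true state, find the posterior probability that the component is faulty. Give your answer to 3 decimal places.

Let H be the event that the component is faulty; start with P(H) = 0.033. P('fail'|H) = 0.756, P('fail'|¬H) = 0.114.
Update on result 1 ('fail'): P(H) ← 0.756·0.0330 / (0.756·0.0330 + 0.114·0.9670) = 0.024948/0.13519 = 0.1845.
Update on result 2 ('fail'): P(H) ← 0.756·0.1845 / (0.756·0.1845 + 0.114·0.8155) = 0.13952/0.23248 = 0.6001.

Posterior P(H) ≈ 0.600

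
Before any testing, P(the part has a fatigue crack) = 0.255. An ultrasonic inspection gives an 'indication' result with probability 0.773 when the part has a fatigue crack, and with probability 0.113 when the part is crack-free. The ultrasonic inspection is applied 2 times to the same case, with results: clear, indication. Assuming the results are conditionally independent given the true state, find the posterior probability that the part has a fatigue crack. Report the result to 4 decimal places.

With H the event that the part has a fatigue crack, the joint likelihood of the observed sequence is P(data|H) = 0.227·0.773 = 0.17547 and P(data|¬H) = 0.887·0.113 = 0.10023.
Bayes: P(H|data) = 0.255·0.17547 / (0.255·0.17547 + 0.745·0.10023) = 0.044745/0.11942 = 0.3747.

Posterior P(H) ≈ 0.3747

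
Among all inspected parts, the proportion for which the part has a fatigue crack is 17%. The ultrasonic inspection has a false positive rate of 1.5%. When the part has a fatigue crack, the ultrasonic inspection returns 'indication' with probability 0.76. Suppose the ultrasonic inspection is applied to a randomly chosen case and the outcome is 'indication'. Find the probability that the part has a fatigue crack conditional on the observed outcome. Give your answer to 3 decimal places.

Let H be the event that the part has a fatigue crack. P(H) = 0.17, so P(¬H) = 0.83. With E the 'indication' result, P(E|H) = 0.76 and P(E|¬H) = 0.015.
P(E) = 0.76·0.17 + 0.015·0.83 = 0.12920 + 0.012450 = 0.14165.
By Bayes' theorem, P(H|E) = 0.12920 / 0.14165 = 0.912.

P(H | E) ≈ 0.912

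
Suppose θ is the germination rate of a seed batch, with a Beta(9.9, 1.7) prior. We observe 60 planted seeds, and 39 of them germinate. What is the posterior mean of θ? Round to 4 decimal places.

The binomial likelihood is conjugate to the Beta prior: with 39 successes and 21 failures, the posterior is Beta(9.9+39, 1.7+21) = Beta(48.9, 22.7).
E[θ | data] = 48.9/(48.9+22.7) = 0.6830.

Posterior mean ≈ 0.6830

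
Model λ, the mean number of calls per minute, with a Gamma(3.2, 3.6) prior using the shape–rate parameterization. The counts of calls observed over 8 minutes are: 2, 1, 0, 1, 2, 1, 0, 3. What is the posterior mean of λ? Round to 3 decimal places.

The Poisson likelihood adds the total count to the shape and the number of exposure periods to the rate. Here ∑xᵢ = 10 and n = 8, so shape 3.2→13.2 and rate 3.6→11.6.
E[λ | data] = 13.2/11.6 = 1.138.

Posterior mean ≈ 1.138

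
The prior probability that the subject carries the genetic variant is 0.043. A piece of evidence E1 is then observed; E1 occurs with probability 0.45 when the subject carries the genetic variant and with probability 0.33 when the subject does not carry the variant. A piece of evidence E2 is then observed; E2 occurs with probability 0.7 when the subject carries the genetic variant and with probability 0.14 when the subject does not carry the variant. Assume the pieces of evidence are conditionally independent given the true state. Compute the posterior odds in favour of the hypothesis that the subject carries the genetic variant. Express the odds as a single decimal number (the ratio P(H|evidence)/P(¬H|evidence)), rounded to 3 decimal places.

Posterior odds ≈ 0.306

Prior odds = 0.043/(1−0.043) = 0.044932.
Likelihood ratio for E1 = 0.45/0.33 = 1.3636.
Likelihood ratio for E2 = 0.7/0.14 = 5.0000.
Posterior odds = prior odds × LR₁ × LR₂ = 0.30636.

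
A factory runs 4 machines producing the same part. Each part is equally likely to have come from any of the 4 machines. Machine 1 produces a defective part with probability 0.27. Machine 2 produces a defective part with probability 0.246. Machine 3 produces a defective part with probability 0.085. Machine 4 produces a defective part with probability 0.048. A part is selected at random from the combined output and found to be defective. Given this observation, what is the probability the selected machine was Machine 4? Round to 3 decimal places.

Posterior probability ≈ 0.074

Tabulate prior·likelihood by source: [1] prior 0.25, lik 0.27, product 0.06750; [2] prior 0.25, lik 0.246, product 0.06150; [3] prior 0.25, lik 0.085, product 0.02125; [4] prior 0.25, lik 0.048, product 0.01200.
Normalizing constant = 0.16225; the posterior for Machine 4 is its product over the sum, 0.01200/0.16225 = 0.074.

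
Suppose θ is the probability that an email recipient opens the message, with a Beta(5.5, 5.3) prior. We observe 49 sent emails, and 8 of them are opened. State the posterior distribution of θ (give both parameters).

Observing 8 successes and 41 failures updates Beta(5.5, 5.3) by adding the success and failure counts to the two shape parameters: α = 5.5+8 = 13.5, β = 5.3+41 = 46.3.

Posterior: Beta(13.5, 46.3)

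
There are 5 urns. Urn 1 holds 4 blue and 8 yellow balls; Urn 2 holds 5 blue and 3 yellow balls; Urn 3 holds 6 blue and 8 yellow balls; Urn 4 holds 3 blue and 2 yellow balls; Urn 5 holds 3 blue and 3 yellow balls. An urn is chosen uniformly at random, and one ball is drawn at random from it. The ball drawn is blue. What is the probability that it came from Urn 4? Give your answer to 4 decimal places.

Tabulate prior·likelihood by source: [1] prior 0.2, lik 0.3333, product 0.06667; [2] prior 0.2, lik 0.625, product 0.1250; [3] prior 0.2, lik 0.4286, product 0.08571; [4] prior 0.2, lik 0.6, product 0.1200; [5] prior 0.2, lik 0.5, product 0.1000.
Normalizing constant = 0.49738; the posterior for Urn 4 is its product over the sum, 0.1200/0.49738 = 0.2413.

Posterior probability ≈ 0.2413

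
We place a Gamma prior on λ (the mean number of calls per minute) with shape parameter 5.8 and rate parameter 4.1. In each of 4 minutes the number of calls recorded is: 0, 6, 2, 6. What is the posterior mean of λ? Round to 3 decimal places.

Total count ∑xᵢ = 14 over n = 4 minutes.
Gamma is conjugate to the Poisson likelihood: posterior is Gamma(shape = 5.8+14 = 19.8, rate = 4.1+4 = 8.1).
E[λ | data] = 19.8/8.1 = 2.444.

Posterior mean ≈ 2.444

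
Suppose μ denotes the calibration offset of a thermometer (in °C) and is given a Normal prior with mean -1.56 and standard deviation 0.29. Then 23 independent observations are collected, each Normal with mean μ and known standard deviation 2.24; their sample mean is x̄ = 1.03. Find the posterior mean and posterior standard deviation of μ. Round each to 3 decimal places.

Posterior mean ≈ -0.839; posterior SD ≈ 0.246

With known σ, the Normal prior is conjugate. Weight on the data is w = (n/σ²)/(n/σ² + 1/τ₀²) = 4.58386/(4.58386+11.8906) = 0.27824.
Posterior mean = w·x̄ + (1−w)·μ₀ = 0.27824·1.03 + 0.72176·-1.56 = -0.839. Posterior variance = 1/(4.58386+11.8906) = 0.0607000, so SD = 0.246.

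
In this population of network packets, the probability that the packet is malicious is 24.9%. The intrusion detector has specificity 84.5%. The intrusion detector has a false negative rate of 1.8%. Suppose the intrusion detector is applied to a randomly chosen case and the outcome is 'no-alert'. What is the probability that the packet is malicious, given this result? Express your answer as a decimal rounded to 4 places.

Let H be the event that the packet is malicious. P(H) = 0.249, so P(¬H) = 0.751. With E the 'no-alert' result, P(E|H) = 0.018 and P(E|¬H) = 0.845.
P(E) = 0.018·0.249 + 0.845·0.751 = 0.0044820 + 0.63460 = 0.63908.
By Bayes' theorem, P(H|E) = 0.0044820 / 0.63908 = 0.0070.

P(H | E) ≈ 0.0070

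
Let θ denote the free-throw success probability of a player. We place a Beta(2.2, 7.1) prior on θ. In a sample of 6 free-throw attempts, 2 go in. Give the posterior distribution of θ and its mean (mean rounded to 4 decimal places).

The binomial likelihood is conjugate to the Beta prior: with 2 successes and 4 failures, the posterior is Beta(2.2+2, 7.1+4) = Beta(4.2, 11.1).
E[θ | data] = 4.2/(4.2+11.1) = 0.2745.

Posterior: Beta(4.2, 11.1); mean ≈ 0.2745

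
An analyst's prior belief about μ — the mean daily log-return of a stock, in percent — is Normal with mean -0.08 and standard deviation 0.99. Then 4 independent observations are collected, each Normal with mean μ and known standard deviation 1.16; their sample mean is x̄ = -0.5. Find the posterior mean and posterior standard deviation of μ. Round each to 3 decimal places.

Posterior mean ≈ -0.393; posterior SD ≈ 0.500

Prior precision 1/τ₀² = 1/0.99² = 1.02030; data precision n/σ² = 4/1.16² = 2.97265.
Posterior precision = 1.02030 + 2.97265 = 3.99296, giving posterior SD = 1/√3.99296 = 0.500.
Posterior mean = (1.02030·-0.08 + 2.97265·-0.5) / 3.99296 = -0.393.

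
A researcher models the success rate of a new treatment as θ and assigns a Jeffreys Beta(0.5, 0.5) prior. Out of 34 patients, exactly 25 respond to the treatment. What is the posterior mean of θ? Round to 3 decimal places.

The binomial likelihood is conjugate to the Beta prior: with 25 successes and 9 failures, the posterior is Beta(0.5+25, 0.5+9) = Beta(25.5, 9.5).
Posterior mean = α/(α+β) = 25.5/35 = 0.729.

Posterior mean ≈ 0.729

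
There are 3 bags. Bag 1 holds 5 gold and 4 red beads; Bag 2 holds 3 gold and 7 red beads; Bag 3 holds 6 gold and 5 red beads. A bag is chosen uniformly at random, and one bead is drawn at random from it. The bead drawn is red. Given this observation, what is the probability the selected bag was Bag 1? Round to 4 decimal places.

Posterior probability ≈ 0.2780

Tabulate prior·likelihood by source: [1] prior 0.333333, lik 0.4444, product 0.1481; [2] prior 0.333333, lik 0.7, product 0.2333; [3] prior 0.333333, lik 0.4545, product 0.1515.
Normalizing constant = 0.53300; the posterior for Bag 1 is its product over the sum, 0.1481/0.53300 = 0.2780.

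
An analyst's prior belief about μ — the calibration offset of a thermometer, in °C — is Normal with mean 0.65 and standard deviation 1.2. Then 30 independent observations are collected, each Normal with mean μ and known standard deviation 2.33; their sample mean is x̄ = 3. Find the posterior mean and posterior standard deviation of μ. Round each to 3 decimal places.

Posterior mean ≈ 2.738; posterior SD ≈ 0.401

With known σ, the Normal prior is conjugate. Weight on the data is w = (n/σ²)/(n/σ² + 1/τ₀²) = 5.52598/(5.52598+0.694444) = 0.88836.
Posterior mean = w·x̄ + (1−w)·μ₀ = 0.88836·3 + 0.11164·0.65 = 2.738. Posterior variance = 1/(5.52598+0.694444) = 0.160761, so SD = 0.401.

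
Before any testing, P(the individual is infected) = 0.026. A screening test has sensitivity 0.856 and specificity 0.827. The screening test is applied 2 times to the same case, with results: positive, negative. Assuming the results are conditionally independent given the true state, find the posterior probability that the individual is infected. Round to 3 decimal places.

With H the event that the individual is infected, the joint likelihood of the observed sequence is P(data|H) = 0.856·0.144 = 0.12326 and P(data|¬H) = 0.173·0.827 = 0.14307.
Bayes: P(H|data) = 0.026·0.12326 / (0.026·0.12326 + 0.974·0.14307) = 0.0032049/0.14256 = 0.0225.

Posterior P(H) ≈ 0.022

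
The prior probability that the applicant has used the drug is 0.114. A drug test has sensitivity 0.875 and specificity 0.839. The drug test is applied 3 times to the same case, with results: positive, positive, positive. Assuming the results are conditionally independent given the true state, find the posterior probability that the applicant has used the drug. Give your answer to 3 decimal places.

Let H be the event that the applicant has used the drug; start with P(H) = 0.114. P('positive'|H) = 0.875, P('positive'|¬H) = 0.161.
Update on result 1 ('positive'): P(H) ← 0.875·0.1140 / (0.875·0.1140 + 0.161·0.8860) = 0.099750/0.24240 = 0.4115.
Update on result 2 ('positive'): P(H) ← 0.875·0.4115 / (0.875·0.4115 + 0.161·0.5885) = 0.36008/0.45482 = 0.7917.
Update on result 3 ('positive'): P(H) ← 0.875·0.7917 / (0.875·0.7917 + 0.161·0.2083) = 0.69273/0.72626 = 0.9538.

Posterior P(H) ≈ 0.954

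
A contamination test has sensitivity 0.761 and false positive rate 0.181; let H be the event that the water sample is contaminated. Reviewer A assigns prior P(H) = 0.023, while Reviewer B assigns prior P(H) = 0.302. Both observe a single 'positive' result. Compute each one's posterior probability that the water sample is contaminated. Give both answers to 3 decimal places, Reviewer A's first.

P('+'|H) = 0.761, P('+'|¬H) = 0.181.
Reviewer A: numerator 0.761·0.023 = 0.017503; evidence = 0.017503+0.181·0.977 = 0.19434; posterior = 0.090.
Reviewer B: numerator 0.761·0.302 = 0.22982; evidence = 0.22982+0.181·0.698 = 0.35616; posterior = 0.645.

Reviewer A: 0.090; Reviewer B: 0.645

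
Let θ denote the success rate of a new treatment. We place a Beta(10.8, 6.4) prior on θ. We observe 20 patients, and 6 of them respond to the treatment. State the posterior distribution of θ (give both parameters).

Posterior: Beta(16.8, 20.4)

The binomial likelihood is conjugate to the Beta prior: with 6 successes and 14 failures, the posterior is Beta(10.8+6, 6.4+14) = Beta(16.8, 20.4).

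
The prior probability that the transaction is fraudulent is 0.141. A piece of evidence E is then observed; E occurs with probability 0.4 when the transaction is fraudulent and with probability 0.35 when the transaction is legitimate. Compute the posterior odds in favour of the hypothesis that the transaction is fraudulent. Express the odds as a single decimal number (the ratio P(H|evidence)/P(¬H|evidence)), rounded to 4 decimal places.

Prior odds = 0.141/(1−0.141) = 0.16414.
Likelihood ratio for E = 0.4/0.35 = 1.1429.
Posterior odds = prior odds × LR = 0.18759.

Posterior odds ≈ 0.1876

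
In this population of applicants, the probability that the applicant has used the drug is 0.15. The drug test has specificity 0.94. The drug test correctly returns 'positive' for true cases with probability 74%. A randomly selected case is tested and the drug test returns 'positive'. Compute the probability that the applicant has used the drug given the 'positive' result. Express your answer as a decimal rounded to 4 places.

Write H for 'the applicant has used the drug'. Prior odds H:¬H = 0.15/0.85 = 0.17647. For the 'positive' outcome, the likelihood ratio is 0.74/0.06 = 12.333.
Posterior odds = 0.17647 × 12.333 = 2.1765, so P(H|E) = 2.1765/(1+2.1765) = 0.6852.

P(H | E) ≈ 0.6852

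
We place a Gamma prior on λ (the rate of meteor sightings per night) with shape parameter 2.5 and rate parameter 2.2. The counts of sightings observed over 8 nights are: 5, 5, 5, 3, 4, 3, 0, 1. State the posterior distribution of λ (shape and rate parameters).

The Poisson likelihood adds the total count to the shape and the number of exposure periods to the rate. Here ∑xᵢ = 26 and n = 8, so shape 2.5→28.5 and rate 2.2→10.2.

Posterior: Gamma(shape=28.5, rate=10.2)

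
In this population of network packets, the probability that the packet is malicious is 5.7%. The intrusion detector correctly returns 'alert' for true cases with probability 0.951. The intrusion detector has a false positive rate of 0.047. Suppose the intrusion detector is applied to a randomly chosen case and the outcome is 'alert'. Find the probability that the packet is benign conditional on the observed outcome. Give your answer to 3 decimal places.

Write H for 'the packet is malicious'. Prior odds H:¬H = 0.057/0.943 = 0.060445. For the 'alert' outcome, the likelihood ratio is 0.951/0.047 = 20.234.
Posterior odds = 0.060445 × 20.234 = 1.2231, so P(H|E) = 1.2231/(1+1.2231) = 0.550. Then P(¬H|E) = 1 − 0.550 = 0.450.

P(¬H | E) ≈ 0.450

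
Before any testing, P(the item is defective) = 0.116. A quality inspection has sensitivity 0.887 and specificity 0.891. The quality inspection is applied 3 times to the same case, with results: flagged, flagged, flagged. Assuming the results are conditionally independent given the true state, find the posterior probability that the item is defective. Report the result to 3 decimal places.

With H the event that the item is defective, the joint likelihood of the observed sequence is P(data|H) = 0.887·0.887·0.887 = 0.69786 and P(data|¬H) = 0.109·0.109·0.109 = 0.0012950.
Bayes: P(H|data) = 0.116·0.69786 / (0.116·0.69786 + 0.884·0.0012950) = 0.080952/0.082097 = 0.9861.

Posterior P(H) ≈ 0.986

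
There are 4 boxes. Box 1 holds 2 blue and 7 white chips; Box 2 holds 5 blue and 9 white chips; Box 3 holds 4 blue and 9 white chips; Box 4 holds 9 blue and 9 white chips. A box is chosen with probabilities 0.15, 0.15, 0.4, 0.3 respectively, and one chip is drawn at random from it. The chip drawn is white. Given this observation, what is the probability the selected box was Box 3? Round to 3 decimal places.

Tabulate prior·likelihood by source: [1] prior 0.15, lik 0.7778, product 0.1167; [2] prior 0.15, lik 0.6429, product 0.09643; [3] prior 0.4, lik 0.6923, product 0.2769; [4] prior 0.3, lik 0.5, product 0.1500.
Normalizing constant = 0.64002; the posterior for Box 3 is its product over the sum, 0.2769/0.64002 = 0.433.

Posterior probability ≈ 0.433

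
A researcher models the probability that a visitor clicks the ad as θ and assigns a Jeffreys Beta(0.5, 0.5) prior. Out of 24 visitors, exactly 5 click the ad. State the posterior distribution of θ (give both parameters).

The binomial likelihood is conjugate to the Beta prior: with 5 successes and 19 failures, the posterior is Beta(0.5+5, 0.5+19) = Beta(5.5, 19.5).

Posterior: Beta(5.5, 19.5)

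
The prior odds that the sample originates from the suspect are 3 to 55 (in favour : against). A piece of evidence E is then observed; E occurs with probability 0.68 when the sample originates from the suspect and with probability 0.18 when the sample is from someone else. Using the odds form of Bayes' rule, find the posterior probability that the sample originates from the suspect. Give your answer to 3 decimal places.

Posterior probability ≈ 0.171

Prior odds = 3/55 = 0.054545. In log-odds, ln(0.054545) = -2.9087.
Add log likelihood ratio: ln(3.7778) = 1.3291.
Posterior log-odds = -1.5796, so posterior odds = exp(-1.5796) = 0.20606. Converting, P(H|E) = 0.20606/1.2061 = 0.171.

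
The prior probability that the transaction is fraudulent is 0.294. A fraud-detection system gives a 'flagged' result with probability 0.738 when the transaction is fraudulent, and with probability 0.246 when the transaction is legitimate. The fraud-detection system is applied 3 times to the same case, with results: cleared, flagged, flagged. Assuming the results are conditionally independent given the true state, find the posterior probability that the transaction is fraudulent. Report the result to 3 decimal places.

Posterior P(H) ≈ 0.566

With H the event that the transaction is fraudulent, the joint likelihood of the observed sequence is P(data|H) = 0.262·0.738·0.738 = 0.14270 and P(data|¬H) = 0.754·0.246·0.246 = 0.045629.
Bayes: P(H|data) = 0.294·0.14270 / (0.294·0.14270 + 0.706·0.045629) = 0.041953/0.074167 = 0.5657.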